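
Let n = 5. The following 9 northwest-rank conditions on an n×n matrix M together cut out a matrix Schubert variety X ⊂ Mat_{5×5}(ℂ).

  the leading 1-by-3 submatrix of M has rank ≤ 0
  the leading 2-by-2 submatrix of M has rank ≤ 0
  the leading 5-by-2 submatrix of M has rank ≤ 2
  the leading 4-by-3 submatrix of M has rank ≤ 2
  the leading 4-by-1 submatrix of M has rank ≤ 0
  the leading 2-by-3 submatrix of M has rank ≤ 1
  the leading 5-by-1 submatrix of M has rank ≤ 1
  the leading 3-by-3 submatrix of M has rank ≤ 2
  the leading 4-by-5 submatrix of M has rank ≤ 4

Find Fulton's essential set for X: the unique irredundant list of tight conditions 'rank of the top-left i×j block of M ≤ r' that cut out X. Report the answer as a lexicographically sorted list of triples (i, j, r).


Computing R[i][j] = min implied NW-rank bound (n=5, 9 conditions):

  row 1: 0  0  0  1  1
  row 2: 0  0  1  2  2
  row 3: 0  1  2  3  3
  row 4: 0  1  2  3  4
  row 5: 1  2  3  4  5

reading off 1-entries of Δ²R: w = (4, 3, 2, 5, 1).

ℓ(w)=7; the 3 essential cells (i,j,r):

[(1, 3, 0), (2, 2, 0), (4, 1, 0)]


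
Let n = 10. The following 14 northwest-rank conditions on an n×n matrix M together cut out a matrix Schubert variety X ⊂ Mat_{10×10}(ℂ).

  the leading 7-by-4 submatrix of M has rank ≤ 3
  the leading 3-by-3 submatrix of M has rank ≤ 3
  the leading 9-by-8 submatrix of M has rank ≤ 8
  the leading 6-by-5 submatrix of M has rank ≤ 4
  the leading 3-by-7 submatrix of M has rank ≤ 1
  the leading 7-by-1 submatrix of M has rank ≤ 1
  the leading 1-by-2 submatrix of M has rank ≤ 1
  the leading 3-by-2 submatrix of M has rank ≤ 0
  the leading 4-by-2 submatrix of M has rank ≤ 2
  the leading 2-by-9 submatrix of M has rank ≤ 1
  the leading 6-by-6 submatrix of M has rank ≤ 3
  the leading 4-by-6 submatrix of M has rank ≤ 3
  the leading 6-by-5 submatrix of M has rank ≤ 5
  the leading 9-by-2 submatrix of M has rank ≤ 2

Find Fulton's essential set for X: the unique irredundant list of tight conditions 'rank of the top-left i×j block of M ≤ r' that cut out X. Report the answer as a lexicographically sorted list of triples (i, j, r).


Recovering R(i,j) via the rank-extension bound from the 14 conditions:

  i=1: 0  0  1  1  1  1  1  1  1  1
  i=2: 0  0  1  1  1  1  1  1  1  2
  i=3: 0  0  1  1  1  1  1  2  2  3
  i=4: 1  1  2  2  2  2  2  3  3  4
  i=5: 1  2  3  3  3  3  3  4  4  5
  i=6: 1  2  3  3  3  3  4  5  5  6
  i=7: 1  2  3  3  4  4  5  6  6  7
  i=8: 1  2  3  4  5  5  6  7  7  8
  i=9: 1  2  3  4  5  6  7  8  8  9
  i=10: 1  2  3  4  5  6  7  8  9  10

the unique w with this rank table is (3, 10, 8, 1, 2, 7, 5, 4, 6, 9).

ℓ(w)=20; the 5 essential cells (i,j,r):

[(2, 9, 1), (3, 2, 0), (3, 7, 1), (6, 6, 3), (7, 4, 3)]


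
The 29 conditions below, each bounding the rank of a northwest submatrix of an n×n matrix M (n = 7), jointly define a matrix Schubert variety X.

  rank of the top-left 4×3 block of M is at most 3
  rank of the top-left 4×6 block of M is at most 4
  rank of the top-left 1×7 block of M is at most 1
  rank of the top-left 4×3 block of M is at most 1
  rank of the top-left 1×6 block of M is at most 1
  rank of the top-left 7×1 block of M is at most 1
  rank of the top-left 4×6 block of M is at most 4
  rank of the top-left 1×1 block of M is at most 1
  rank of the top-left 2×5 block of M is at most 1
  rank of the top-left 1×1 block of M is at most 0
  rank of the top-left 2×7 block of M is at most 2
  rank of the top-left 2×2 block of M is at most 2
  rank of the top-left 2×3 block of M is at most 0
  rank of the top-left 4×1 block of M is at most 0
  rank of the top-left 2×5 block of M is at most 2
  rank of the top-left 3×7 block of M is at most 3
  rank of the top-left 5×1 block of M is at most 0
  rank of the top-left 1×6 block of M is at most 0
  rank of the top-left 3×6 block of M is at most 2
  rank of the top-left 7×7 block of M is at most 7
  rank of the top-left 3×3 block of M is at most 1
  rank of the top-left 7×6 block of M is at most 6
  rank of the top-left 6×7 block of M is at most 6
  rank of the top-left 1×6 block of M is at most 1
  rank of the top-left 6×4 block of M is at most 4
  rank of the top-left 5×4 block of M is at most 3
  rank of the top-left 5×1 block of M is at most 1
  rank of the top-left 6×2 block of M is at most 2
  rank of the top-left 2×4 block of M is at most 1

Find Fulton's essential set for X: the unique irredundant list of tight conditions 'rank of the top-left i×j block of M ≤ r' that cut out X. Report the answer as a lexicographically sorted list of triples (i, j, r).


Propagating the 29 rank bounds to every northwest block:

  row 1: 0 0 0 0 0 0 1
  row 2: 0 0 0 1 1 1 2
  row 3: 0 1 1 2 2 2 3
  row 4: 0 1 1 2 3 3 4
  row 5: 0 1 2 3 4 4 5
  row 6: 1 2 3 4 5 5 6
  row 7: 1 2 3 4 5 6 7

giving w = (7, 4, 2, 5, 3, 1, 6) via Δ²R.

Fulton essential set (4 of the 13 Rothe cells):

[(1, 6, 0), (2, 3, 0), (4, 3, 1), (5, 1, 0)]


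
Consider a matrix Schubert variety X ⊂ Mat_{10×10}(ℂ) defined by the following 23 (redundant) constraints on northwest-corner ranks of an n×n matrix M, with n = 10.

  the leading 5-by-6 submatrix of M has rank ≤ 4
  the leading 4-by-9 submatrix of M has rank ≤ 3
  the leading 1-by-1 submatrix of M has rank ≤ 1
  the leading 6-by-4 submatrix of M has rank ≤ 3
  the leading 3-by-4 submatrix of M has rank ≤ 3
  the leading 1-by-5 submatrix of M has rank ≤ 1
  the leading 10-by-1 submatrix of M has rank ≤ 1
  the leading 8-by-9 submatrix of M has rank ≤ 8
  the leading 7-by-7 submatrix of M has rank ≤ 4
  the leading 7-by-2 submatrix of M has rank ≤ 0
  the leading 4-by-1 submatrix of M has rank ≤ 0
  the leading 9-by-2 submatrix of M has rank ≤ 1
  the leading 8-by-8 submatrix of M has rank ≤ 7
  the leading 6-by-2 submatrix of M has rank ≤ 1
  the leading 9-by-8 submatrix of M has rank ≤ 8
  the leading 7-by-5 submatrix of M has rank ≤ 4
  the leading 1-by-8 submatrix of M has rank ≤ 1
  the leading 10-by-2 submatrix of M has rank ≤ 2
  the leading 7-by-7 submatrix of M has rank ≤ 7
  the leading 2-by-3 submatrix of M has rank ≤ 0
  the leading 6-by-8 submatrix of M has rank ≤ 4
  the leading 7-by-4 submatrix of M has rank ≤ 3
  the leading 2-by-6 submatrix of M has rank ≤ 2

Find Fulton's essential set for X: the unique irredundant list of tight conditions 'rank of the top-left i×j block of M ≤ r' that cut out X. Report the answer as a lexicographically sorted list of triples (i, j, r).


The tightest implied rank at each (i,j), from the 23 conditions:

  row 1: 0 0 0 1 1 1 1 1 1 1
  row 2: 0 0 0 1 2 2 2 2 2 2
  row 3: 0 0 1 2 3 3 3 3 3 3
  row 4: 0 0 1 2 3 3 3 3 3 4
  row 5: 0 0 1 2 3 4 4 4 4 5
  row 6: 0 0 1 2 3 4 4 4 5 6
  row 7: 0 0 1 2 3 4 4 5 6 7
  row 8: 1 1 2 3 4 5 5 6 7 8
  row 9: 1 1 2 3 4 5 6 7 8 9
  row 10: 1 2 3 4 5 6 7 8 9 10

hence w(1..10) = (4, 5, 3, 10, 6, 9, 8, 1, 7, 2).

ℓ(w)=24; the 6 essential cells (i,j,r):

[(2, 3, 0), (4, 9, 3), (6, 8, 4), (7, 2, 0), (7, 7, 4), (9, 2, 1)]


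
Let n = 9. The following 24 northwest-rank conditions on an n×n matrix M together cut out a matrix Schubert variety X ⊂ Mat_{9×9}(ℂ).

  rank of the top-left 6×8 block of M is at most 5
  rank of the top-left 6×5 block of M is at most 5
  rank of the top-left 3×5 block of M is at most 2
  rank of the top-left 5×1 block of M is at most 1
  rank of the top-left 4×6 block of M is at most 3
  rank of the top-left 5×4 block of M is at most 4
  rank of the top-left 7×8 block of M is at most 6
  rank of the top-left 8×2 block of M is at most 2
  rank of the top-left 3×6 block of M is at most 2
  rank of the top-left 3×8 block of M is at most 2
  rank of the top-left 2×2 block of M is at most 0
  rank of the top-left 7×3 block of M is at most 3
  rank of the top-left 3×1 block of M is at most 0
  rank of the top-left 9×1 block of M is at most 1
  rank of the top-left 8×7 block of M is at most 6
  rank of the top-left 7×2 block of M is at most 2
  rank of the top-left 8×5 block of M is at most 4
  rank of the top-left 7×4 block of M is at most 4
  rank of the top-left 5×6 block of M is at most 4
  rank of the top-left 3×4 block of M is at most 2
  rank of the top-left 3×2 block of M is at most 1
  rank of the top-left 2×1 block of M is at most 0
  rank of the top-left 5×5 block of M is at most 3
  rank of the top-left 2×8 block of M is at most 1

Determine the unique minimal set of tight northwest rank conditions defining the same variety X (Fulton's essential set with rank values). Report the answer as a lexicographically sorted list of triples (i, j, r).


Propagating the 24 rank bounds to every northwest block:

  R[1]: 0 | 0 | 1 | 1 | 1 | 1 | 1 | 1 | 1
  R[2]: 0 | 0 | 1 | 1 | 1 | 1 | 1 | 1 | 2
  R[3]: 0 | 1 | 2 | 2 | 2 | 2 | 2 | 2 | 3
  R[4]: 1 | 2 | 3 | 3 | 3 | 3 | 3 | 3 | 4
  R[5]: 1 | 2 | 3 | 3 | 3 | 4 | 4 | 4 | 5
  R[6]: 1 | 2 | 3 | 4 | 4 | 5 | 5 | 5 | 6
  R[7]: 1 | 2 | 3 | 4 | 4 | 5 | 6 | 6 | 7
  R[8]: 1 | 2 | 3 | 4 | 4 | 5 | 6 | 7 | 8
  R[9]: 1 | 2 | 3 | 4 | 5 | 6 | 7 | 8 | 9

giving w = (3, 9, 2, 1, 6, 4, 7, 8, 5) via Δ²R.

5 SE-corners of the 14-cell Rothe diagram give Ess(w):

[(2, 2, 0), (2, 8, 1), (3, 1, 0), (5, 5, 3), (8, 5, 4)]


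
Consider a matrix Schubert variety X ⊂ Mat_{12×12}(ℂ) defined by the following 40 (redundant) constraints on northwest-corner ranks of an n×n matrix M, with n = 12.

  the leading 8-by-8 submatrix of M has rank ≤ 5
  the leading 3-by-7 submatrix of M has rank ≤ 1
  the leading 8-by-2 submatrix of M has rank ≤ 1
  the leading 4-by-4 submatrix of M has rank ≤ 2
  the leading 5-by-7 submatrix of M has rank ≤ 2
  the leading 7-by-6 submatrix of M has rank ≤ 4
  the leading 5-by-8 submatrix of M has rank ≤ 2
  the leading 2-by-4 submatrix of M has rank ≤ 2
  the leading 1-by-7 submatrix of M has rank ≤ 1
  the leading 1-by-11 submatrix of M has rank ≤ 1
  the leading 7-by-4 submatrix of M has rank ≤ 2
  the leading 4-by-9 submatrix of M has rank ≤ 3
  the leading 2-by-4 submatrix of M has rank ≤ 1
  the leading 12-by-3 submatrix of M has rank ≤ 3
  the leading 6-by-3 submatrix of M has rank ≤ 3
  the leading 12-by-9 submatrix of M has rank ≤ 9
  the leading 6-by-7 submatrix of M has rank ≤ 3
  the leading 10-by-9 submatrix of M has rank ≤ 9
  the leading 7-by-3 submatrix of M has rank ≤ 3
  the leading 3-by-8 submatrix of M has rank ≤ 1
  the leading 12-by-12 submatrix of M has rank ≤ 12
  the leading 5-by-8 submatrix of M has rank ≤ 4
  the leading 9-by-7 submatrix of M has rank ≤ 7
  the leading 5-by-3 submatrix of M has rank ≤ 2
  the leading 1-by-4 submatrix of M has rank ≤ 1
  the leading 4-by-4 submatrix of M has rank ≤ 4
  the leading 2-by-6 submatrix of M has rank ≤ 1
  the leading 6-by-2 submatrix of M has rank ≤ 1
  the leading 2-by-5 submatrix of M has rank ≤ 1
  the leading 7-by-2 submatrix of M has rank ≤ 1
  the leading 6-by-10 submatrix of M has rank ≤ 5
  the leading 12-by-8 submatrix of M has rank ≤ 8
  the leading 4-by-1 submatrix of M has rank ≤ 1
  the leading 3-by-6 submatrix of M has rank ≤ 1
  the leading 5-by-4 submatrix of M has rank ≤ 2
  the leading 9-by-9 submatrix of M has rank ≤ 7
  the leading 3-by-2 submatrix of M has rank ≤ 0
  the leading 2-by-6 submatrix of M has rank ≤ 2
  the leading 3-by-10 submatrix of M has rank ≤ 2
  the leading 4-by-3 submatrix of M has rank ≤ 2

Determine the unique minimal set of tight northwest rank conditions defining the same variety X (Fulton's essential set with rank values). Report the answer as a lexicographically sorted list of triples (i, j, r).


Propagating the 40 rank bounds to every northwest block:

  row 1: 0 | 0 | 1 | 1 | 1 | 1 | 1 | 1 | 1 | 1 | 1 | 1
  row 2: 0 | 0 | 1 | 1 | 1 | 1 | 1 | 1 | 2 | 2 | 2 | 2
  row 3: 0 | 0 | 1 | 1 | 1 | 1 | 1 | 1 | 2 | 2 | 3 | 3
  row 4: 1 | 1 | 2 | 2 | 2 | 2 | 2 | 2 | 3 | 3 | 4 | 4
  row 5: 1 | 1 | 2 | 2 | 2 | 2 | 2 | 2 | 3 | 4 | 5 | 5
  row 6: 1 | 1 | 2 | 2 | 3 | 3 | 3 | 3 | 4 | 5 | 6 | 6
  row 7: 1 | 1 | 2 | 2 | 3 | 4 | 4 | 4 | 5 | 6 | 7 | 7
  row 8: 1 | 1 | 2 | 3 | 4 | 5 | 5 | 5 | 6 | 7 | 8 | 8
  row 9: 1 | 2 | 3 | 4 | 5 | 6 | 6 | 6 | 7 | 8 | 9 | 9
  row 10: 1 | 2 | 3 | 4 | 5 | 6 | 7 | 7 | 8 | 9 | 10 | 10
  row 11: 1 | 2 | 3 | 4 | 5 | 6 | 7 | 8 | 9 | 10 | 11 | 11
  row 12: 1 | 2 | 3 | 4 | 5 | 6 | 7 | 8 | 9 | 10 | 11 | 12

second differences of R give the permutation w = (3, 9, 11, 1, 10, 5, 6, 4, 2, 7, 8, 12).

ℓ(w)=28; the 6 essential cells (i,j,r):

[(3, 2, 0), (3, 8, 1), (3, 10, 2), (5, 8, 2), (7, 4, 2), (8, 2, 1)]


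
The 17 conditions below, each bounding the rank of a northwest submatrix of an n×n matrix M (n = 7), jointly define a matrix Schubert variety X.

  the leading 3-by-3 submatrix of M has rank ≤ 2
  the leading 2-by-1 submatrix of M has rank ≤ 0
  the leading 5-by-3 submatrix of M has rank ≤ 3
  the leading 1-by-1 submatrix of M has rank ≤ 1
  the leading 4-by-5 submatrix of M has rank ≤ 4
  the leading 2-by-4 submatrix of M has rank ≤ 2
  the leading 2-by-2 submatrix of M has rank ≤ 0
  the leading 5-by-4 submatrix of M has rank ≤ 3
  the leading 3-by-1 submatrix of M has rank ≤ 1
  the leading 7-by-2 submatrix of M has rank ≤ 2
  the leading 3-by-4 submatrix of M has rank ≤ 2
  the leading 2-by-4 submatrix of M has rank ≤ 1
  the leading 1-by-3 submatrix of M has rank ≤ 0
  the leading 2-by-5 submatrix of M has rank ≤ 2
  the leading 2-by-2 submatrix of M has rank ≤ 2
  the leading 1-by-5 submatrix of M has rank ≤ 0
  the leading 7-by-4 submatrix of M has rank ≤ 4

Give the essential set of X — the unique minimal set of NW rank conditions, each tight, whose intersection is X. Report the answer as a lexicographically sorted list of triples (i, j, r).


Recovering R(i,j) via the rank-extension bound from the 17 conditions:

  i=1: 0 0 0 0 0 1 1
  i=2: 0 0 1 1 1 2 2
  i=3: 1 1 2 2 2 3 3
  i=4: 1 2 3 3 3 4 4
  i=5: 1 2 3 3 4 5 5
  i=6: 1 2 3 4 5 6 6
  i=7: 1 2 3 4 5 6 7

giving w = (6, 3, 1, 2, 5, 4, 7) via Δ²R.

|D(w)|=8, |Ess(w)|=3:

[(1, 5, 0), (2, 2, 0), (5, 4, 3)]


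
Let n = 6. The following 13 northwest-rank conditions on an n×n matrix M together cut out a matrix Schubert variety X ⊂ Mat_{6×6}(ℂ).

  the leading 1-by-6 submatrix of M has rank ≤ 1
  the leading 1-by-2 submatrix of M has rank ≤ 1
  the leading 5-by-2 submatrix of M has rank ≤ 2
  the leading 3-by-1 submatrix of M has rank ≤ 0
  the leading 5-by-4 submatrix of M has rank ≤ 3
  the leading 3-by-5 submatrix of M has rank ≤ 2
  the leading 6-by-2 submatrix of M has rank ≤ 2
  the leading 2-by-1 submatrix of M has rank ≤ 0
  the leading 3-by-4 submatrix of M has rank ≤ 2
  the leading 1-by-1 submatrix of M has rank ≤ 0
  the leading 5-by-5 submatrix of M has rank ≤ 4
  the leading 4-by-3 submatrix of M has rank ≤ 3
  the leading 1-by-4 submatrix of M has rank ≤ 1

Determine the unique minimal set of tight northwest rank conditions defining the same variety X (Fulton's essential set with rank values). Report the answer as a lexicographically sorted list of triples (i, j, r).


Rank table r_w(6×6) implied by the 13 constraints:

  i=1: 0 1 1 1 1 1
  i=2: 0 1 2 2 2 2
  i=3: 0 1 2 2 2 3
  i=4: 1 2 3 3 3 4
  i=5: 1 2 3 3 4 5
  i=6: 1 2 3 4 5 6

the unique w with this rank table is (2, 3, 6, 1, 5, 4).

Fulton essential set (3 of the 6 Rothe cells):

[(3, 1, 0), (3, 5, 2), (5, 4, 3)]


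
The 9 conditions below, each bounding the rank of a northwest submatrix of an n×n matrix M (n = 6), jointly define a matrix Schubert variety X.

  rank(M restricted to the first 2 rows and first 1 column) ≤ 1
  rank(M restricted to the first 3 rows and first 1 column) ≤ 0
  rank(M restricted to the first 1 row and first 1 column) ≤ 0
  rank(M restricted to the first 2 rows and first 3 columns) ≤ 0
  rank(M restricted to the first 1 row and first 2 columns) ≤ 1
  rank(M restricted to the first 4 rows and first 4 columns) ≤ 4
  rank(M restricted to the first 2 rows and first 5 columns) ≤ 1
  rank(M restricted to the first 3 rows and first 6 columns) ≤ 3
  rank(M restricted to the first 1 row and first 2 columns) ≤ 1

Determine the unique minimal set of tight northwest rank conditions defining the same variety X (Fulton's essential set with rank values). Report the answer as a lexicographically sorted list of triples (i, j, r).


Reconstructing r_w from the 9 given conditions:

  row 1: 0 0 0 1 1 1
  row 2: 0 0 0 1 1 2
  row 3: 0 1 1 2 2 3
  row 4: 1 2 2 3 3 4
  row 5: 1 2 3 4 4 5
  row 6: 1 2 3 4 5 6

second differences of R give the permutation w = (4, 6, 2, 1, 3, 5).

|D(w)|=8, |Ess(w)|=3:

[(2, 3, 0), (2, 5, 1), (3, 1, 0)]


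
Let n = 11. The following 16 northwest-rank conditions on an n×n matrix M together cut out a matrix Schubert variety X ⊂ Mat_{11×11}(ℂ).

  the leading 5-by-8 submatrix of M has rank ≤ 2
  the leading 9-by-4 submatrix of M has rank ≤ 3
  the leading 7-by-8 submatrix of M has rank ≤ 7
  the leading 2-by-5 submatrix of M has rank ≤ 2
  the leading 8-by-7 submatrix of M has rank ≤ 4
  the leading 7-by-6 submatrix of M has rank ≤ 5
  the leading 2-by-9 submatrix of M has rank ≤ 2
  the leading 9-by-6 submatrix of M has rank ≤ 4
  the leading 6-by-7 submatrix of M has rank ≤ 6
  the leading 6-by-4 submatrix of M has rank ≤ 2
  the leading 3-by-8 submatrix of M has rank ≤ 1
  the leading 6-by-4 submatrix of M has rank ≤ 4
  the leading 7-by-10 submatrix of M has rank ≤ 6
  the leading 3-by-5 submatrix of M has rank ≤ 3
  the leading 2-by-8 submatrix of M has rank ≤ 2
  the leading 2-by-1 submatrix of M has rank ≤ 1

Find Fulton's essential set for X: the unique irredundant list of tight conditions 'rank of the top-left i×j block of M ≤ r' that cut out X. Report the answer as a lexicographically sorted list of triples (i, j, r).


Rank table r_w(11×11) implied by the 16 constraints:

  row 1: 1  1  1  1  1  1  1  1  1  1  1
  row 2: 1  1  1  1  1  1  1  1  2  2  2
  row 3: 1  1  1  1  1  1  1  1  2  3  3
  row 4: 1  2  2  2  2  2  2  2  3  4  4
  row 5: 1  2  2  2  2  2  2  2  3  4  5
  row 6: 1  2  2  2  3  3  3  3  4  5  6
  row 7: 1  2  3  3  4  4  4  4  5  6  7
  row 8: 1  2  3  3  4  4  4  5  6  7  8
  row 9: 1  2  3  3  4  4  5  6  7  8  9
  row 10: 1  2  3  4  5  5  6  7  8  9  10
  row 11: 1  2  3  4  5  6  7  8  9  10  11

the unique w with this rank table is (1, 9, 10, 2, 11, 5, 3, 8, 7, 4, 6).

|D(w)|=27, |Ess(w)|=6:

[(3, 8, 1), (5, 8, 2), (6, 4, 2), (8, 7, 4), (9, 4, 3), (9, 6, 4)]


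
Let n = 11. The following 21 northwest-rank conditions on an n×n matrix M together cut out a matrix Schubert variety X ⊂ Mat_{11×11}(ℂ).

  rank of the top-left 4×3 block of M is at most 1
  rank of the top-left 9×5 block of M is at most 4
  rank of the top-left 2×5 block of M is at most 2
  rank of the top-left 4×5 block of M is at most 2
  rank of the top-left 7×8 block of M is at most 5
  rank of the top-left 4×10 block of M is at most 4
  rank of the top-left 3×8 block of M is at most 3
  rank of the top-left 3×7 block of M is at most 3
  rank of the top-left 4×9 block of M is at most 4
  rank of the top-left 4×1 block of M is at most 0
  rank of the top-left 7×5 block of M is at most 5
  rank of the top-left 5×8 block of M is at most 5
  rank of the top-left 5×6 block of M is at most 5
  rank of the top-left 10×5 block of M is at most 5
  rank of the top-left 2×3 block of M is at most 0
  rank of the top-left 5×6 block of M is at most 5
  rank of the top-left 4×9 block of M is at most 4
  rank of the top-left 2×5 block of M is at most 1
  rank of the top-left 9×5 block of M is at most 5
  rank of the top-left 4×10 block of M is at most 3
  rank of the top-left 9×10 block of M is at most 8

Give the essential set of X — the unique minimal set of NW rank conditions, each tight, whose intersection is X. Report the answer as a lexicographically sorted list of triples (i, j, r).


Computing R[i][j] = min implied NW-rank bound (n=11, 21 conditions):

  0  0  0  1  1  1  1  1  1  1  1
  0  0  0  1  1  2  2  2  2  2  2
  0  1  1  2  2  3  3  3  3  3  3
  0  1  1  2  2  3  3  3  3  3  4
  1  2  2  3  3  4  4  4  4  4  5
  1  2  3  4  4  5  5  5  5  5  6
  1  2  3  4  4  5  5  5  6  6  7
  1  2  3  4  4  5  6  6  7  7  8
  1  2  3  4  4  5  6  7  8  8  9
  1  2  3  4  5  6  7  8  9  9  10
  1  2  3  4  5  6  7  8  9  10  11

reading off 1-entries of Δ²R: w = (4, 6, 2, 11, 1, 3, 9, 7, 8, 5, 10).

|D(w)|=20, |Ess(w)|=8:

[(2, 3, 0), (2, 5, 1), (4, 1, 0), (4, 3, 1), (4, 5, 2), (4, 10, 3), (7, 8, 5), (9, 5, 4)]


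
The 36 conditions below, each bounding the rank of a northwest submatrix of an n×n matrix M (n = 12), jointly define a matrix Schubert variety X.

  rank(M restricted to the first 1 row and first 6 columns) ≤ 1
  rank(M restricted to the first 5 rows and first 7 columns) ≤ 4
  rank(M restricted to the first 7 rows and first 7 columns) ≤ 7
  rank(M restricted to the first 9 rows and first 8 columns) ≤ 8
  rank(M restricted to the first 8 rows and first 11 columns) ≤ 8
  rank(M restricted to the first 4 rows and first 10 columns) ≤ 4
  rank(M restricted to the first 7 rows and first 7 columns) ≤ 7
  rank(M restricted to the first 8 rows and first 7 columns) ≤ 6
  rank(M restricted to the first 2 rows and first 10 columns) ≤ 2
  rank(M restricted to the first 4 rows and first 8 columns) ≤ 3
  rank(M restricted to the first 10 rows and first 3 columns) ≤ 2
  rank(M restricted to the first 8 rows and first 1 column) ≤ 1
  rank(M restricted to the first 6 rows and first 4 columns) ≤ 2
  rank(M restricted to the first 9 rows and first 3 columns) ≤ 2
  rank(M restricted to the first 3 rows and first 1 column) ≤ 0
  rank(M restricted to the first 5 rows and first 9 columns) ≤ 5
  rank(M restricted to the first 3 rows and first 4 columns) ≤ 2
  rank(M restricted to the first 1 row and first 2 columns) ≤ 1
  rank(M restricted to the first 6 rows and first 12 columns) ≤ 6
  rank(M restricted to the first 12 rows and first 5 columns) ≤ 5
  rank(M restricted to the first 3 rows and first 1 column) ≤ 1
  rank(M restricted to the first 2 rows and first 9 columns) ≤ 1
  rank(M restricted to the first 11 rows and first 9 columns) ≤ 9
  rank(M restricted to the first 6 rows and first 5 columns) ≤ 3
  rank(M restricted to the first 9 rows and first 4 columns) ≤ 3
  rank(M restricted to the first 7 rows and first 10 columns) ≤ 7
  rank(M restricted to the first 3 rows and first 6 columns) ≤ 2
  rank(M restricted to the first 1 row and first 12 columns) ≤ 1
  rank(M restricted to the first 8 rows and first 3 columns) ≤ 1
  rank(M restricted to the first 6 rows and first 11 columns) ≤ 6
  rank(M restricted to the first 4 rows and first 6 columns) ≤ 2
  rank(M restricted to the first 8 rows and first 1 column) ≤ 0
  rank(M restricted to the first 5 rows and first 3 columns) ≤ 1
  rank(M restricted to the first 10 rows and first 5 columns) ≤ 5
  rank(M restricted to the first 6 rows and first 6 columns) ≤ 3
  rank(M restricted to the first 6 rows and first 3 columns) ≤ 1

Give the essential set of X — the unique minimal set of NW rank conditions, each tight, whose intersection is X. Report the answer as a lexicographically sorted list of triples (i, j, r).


Recovering R(i,j) via the rank-extension bound from the 36 conditions:

  0, 1, 1, 1, 1, 1, 1, 1, 1, 1, 1, 1
  0, 1, 1, 1, 1, 1, 1, 1, 1, 2, 2, 2
  0, 1, 1, 2, 2, 2, 2, 2, 2, 3, 3, 3
  0, 1, 1, 2, 2, 2, 3, 3, 3, 4, 4, 4
  0, 1, 1, 2, 3, 3, 4, 4, 4, 5, 5, 5
  0, 1, 1, 2, 3, 3, 4, 5, 5, 6, 6, 6
  0, 1, 1, 2, 3, 4, 5, 6, 6, 7, 7, 7
  0, 1, 1, 2, 3, 4, 5, 6, 7, 8, 8, 8
  1, 2, 2, 3, 4, 5, 6, 7, 8, 9, 9, 9
  1, 2, 2, 3, 4, 5, 6, 7, 8, 9, 10, 10
  1, 2, 3, 4, 5, 6, 7, 8, 9, 10, 11, 11
  1, 2, 3, 4, 5, 6, 7, 8, 9, 10, 11, 12

so w = (2, 10, 4, 7, 5, 8, 6, 9, 1, 11, 3, 12).

D(w) has 25 cells with 6 SE-corners; essential set:

[(2, 9, 1), (4, 6, 2), (6, 6, 3), (8, 1, 0), (8, 3, 1), (10, 3, 2)]


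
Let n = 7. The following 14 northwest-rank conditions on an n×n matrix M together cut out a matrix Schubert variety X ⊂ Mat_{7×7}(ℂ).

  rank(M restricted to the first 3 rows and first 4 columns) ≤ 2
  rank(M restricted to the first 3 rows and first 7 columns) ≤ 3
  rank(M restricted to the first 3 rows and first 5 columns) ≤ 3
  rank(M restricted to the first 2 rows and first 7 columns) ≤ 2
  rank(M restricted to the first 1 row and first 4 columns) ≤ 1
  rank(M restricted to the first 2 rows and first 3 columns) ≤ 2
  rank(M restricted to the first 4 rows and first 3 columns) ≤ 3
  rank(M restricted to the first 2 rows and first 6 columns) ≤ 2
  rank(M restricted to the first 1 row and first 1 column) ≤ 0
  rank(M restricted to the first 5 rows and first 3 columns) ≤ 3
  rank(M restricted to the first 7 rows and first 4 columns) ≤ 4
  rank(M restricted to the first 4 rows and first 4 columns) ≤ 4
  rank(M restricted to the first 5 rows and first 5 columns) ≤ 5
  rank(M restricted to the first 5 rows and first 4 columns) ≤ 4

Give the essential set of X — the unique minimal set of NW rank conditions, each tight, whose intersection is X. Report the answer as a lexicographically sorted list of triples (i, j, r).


Reconstructing r_w from the 14 given conditions:

  i=1: 0 1 1 1 1 1 1
  i=2: 1 2 2 2 2 2 2
  i=3: 1 2 2 2 3 3 3
  i=4: 1 2 3 3 4 4 4
  i=5: 1 2 3 4 5 5 5
  i=6: 1 2 3 4 5 6 6
  i=7: 1 2 3 4 5 6 7

giving w = (2, 1, 5, 3, 4, 6, 7) via Δ²R.

Rothe diagram D(w) (3 cells), 2 SE-corners (essential conditions):

[(1, 1, 0), (3, 4, 2)]


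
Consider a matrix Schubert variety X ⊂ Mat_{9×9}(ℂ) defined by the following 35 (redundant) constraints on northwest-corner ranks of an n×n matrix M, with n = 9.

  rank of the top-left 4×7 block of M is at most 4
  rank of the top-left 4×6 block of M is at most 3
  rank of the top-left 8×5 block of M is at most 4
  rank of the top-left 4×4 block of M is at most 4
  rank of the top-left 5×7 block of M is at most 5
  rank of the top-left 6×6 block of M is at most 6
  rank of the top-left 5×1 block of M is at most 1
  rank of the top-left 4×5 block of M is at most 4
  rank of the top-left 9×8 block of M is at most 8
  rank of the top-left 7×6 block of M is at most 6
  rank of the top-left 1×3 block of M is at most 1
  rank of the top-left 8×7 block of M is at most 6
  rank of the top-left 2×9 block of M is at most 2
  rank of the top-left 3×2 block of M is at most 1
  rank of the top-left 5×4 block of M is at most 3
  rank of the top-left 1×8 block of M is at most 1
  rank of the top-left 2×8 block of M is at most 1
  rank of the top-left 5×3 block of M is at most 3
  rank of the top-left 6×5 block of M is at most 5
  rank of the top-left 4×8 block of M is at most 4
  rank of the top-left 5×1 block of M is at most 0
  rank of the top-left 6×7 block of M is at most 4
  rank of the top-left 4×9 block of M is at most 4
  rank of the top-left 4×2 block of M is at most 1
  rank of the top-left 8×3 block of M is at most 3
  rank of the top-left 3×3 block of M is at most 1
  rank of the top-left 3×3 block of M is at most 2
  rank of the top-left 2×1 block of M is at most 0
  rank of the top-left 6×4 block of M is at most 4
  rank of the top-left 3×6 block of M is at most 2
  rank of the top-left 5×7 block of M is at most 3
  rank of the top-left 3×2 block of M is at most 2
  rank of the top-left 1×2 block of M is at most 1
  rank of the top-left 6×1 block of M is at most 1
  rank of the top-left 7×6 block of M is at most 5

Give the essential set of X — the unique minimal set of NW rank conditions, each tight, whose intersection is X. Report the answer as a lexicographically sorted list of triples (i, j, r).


Reconstructing r_w from the 35 given conditions:

  row 1: 0 | 1 | 1 | 1 | 1 | 1 | 1 | 1 | 1
  row 2: 0 | 1 | 1 | 1 | 1 | 1 | 1 | 1 | 2
  row 3: 0 | 1 | 1 | 2 | 2 | 2 | 2 | 2 | 3
  row 4: 0 | 1 | 2 | 3 | 3 | 3 | 3 | 3 | 4
  row 5: 0 | 1 | 2 | 3 | 3 | 3 | 3 | 4 | 5
  row 6: 1 | 2 | 3 | 4 | 4 | 4 | 4 | 5 | 6
  row 7: 1 | 2 | 3 | 4 | 4 | 5 | 5 | 6 | 7
  row 8: 1 | 2 | 3 | 4 | 4 | 5 | 6 | 7 | 8
  row 9: 1 | 2 | 3 | 4 | 5 | 6 | 7 | 8 | 9

second differences of R give the permutation w = (2, 9, 4, 3, 8, 1, 6, 7, 5).

Rothe diagram D(w) (17 cells), 5 SE-corners (essential conditions):

[(2, 8, 1), (3, 3, 1), (5, 1, 0), (5, 7, 3), (8, 5, 4)]


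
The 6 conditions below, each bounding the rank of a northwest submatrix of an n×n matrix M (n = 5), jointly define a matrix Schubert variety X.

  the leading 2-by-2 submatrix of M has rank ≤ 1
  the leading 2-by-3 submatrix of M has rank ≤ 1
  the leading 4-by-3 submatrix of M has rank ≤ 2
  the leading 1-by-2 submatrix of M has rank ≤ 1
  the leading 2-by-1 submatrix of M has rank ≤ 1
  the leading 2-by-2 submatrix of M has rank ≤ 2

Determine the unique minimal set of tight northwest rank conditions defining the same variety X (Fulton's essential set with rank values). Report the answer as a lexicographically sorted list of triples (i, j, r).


Propagating the 6 rank bounds to every northwest block:

  row 1: 1  1  1  1  1
  row 2: 1  1  1  2  2
  row 3: 1  2  2  3  3
  row 4: 1  2  2  3  4
  row 5: 1  2  3  4  5

so w = (1, 4, 2, 5, 3).

Fulton essential set (2 of the 3 Rothe cells):

[(2, 3, 1), (4, 3, 2)]


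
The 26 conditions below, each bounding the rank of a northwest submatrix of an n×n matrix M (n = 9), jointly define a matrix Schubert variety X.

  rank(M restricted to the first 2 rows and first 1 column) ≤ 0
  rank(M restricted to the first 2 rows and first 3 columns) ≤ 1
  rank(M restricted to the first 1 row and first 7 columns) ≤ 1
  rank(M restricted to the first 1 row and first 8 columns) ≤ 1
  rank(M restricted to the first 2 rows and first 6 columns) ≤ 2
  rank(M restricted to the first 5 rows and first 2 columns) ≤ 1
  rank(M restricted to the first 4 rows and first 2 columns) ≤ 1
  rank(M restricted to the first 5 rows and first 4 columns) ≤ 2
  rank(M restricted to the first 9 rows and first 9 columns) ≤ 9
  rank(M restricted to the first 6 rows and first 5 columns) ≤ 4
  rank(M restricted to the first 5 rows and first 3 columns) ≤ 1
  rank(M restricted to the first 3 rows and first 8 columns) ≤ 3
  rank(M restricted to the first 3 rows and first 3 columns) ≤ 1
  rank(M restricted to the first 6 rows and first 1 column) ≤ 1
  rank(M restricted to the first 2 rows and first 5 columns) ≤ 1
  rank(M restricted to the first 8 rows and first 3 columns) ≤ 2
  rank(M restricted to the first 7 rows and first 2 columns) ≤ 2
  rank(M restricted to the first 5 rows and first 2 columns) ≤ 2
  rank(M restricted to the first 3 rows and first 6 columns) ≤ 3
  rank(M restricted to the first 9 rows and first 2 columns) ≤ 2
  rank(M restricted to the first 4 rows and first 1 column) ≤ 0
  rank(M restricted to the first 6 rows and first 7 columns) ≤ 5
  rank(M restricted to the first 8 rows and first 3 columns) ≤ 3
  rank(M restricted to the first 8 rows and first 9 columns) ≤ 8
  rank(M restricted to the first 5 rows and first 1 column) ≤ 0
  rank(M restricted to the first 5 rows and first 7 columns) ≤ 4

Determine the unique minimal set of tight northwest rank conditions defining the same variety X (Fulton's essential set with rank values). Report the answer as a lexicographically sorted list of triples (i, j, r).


Propagating the 26 rank bounds to every northwest block:

  0  1  1  1  1  1  1  1  1
  0  1  1  1  1  2  2  2  2
  0  1  1  2  2  3  3  3  3
  0  1  1  2  3  4  4  4  4
  0  1  1  2  3  4  4  5  5
  1  2  2  3  4  5  5  6  6
  1  2  2  3  4  5  6  7  7
  1  2  2  3  4  5  6  7  8
  1  2  3  4  5  6  7  8  9

second differences of R give the permutation w = (2, 6, 4, 5, 8, 1, 7, 9, 3).

D(w) has 14 cells with 5 SE-corners; essential set:

[(2, 5, 1), (5, 1, 0), (5, 3, 1), (5, 7, 4), (8, 3, 2)]


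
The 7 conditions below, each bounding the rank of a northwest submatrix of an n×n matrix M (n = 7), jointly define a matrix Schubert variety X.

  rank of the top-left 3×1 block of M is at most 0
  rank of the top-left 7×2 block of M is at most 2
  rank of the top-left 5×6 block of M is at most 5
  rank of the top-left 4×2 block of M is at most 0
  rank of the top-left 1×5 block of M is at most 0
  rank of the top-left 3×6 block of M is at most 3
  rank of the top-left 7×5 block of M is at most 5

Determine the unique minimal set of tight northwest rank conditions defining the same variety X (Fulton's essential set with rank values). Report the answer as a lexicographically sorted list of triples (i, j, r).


Reconstructing r_w from the 7 given conditions:

  R[1]: 0 | 0 | 0 | 0 | 0 | 1 | 1
  R[2]: 0 | 0 | 1 | 1 | 1 | 2 | 2
  R[3]: 0 | 0 | 1 | 2 | 2 | 3 | 3
  R[4]: 0 | 0 | 1 | 2 | 3 | 4 | 4
  R[5]: 1 | 1 | 2 | 3 | 4 | 5 | 5
  R[6]: 1 | 2 | 3 | 4 | 5 | 6 | 6
  R[7]: 1 | 2 | 3 | 4 | 5 | 6 | 7

hence w(1..7) = (6, 3, 4, 5, 1, 2, 7).

|D(w)|=11, |Ess(w)|=2:

[(1, 5, 0), (4, 2, 0)]


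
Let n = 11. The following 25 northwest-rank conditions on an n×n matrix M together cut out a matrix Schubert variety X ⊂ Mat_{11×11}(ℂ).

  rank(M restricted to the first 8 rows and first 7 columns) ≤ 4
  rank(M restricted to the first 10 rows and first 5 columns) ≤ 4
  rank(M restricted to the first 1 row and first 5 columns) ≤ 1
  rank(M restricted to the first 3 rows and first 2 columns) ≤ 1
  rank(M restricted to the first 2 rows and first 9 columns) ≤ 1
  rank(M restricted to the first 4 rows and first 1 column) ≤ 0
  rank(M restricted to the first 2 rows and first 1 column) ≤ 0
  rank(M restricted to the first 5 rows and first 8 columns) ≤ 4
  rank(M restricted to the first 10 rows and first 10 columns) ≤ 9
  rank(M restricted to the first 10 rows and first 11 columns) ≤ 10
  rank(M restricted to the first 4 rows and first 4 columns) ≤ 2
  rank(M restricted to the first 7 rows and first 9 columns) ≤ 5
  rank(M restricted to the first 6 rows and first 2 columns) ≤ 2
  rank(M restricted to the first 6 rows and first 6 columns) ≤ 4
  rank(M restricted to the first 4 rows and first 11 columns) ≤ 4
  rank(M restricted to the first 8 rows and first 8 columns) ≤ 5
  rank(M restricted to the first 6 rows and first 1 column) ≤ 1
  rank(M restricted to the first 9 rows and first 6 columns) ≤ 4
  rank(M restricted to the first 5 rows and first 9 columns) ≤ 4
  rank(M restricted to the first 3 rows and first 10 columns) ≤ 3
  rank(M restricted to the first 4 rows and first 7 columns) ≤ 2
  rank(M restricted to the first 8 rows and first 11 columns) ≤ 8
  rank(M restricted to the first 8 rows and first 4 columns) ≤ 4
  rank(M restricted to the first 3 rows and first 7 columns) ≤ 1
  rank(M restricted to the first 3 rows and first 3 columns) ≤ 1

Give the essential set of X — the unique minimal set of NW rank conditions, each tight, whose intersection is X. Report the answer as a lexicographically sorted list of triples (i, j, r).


Propagating the 25 rank bounds to every northwest block:

  R[1]: 0  1  1  1  1  1  1  1  1  1  1
  R[2]: 0  1  1  1  1  1  1  1  1  2  2
  R[3]: 0  1  1  1  1  1  1  2  2  3  3
  R[4]: 0  1  2  2  2  2  2  3  3  4  4
  R[5]: 1  2  3  3  3  3  3  4  4  5  5
  R[6]: 1  2  3  4  4  4  4  5  5  6  6
  R[7]: 1  2  3  4  4  4  4  5  5  6  7
  R[8]: 1  2  3  4  4  4  4  5  6  7  8
  R[9]: 1  2  3  4  4  4  5  6  7  8  9
  R[10]: 1  2  3  4  4  5  6  7  8  9  10
  R[11]: 1  2  3  4  5  6  7  8  9  10  11

second differences of R give the permutation w = (2, 10, 8, 3, 1, 4, 11, 9, 7, 6, 5).

ℓ(w)=26; the 7 essential cells (i,j,r):

[(2, 9, 1), (3, 7, 1), (4, 1, 0), (7, 9, 5), (8, 7, 4), (9, 6, 4), (10, 5, 4)]


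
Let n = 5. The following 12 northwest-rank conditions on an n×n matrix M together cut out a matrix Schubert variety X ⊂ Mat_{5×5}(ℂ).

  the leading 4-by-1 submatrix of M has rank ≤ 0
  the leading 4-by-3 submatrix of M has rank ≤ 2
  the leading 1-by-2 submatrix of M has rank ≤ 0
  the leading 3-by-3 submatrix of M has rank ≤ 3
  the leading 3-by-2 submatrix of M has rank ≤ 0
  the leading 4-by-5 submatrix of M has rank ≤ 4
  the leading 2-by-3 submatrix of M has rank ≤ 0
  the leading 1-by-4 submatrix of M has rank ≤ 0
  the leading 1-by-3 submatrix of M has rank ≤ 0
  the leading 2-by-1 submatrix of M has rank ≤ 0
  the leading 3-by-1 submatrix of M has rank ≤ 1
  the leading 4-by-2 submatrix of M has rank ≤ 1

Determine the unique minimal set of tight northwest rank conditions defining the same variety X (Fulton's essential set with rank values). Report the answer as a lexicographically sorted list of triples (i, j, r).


Recovering R(i,j) via the rank-extension bound from the 12 conditions:

  R[1]: 0, 0, 0, 0, 1
  R[2]: 0, 0, 0, 1, 2
  R[3]: 0, 0, 1, 2, 3
  R[4]: 0, 1, 2, 3, 4
  R[5]: 1, 2, 3, 4, 5

hence w(1..5) = (5, 4, 3, 2, 1).

D(w) has 10 cells with 4 SE-corners; essential set:

[(1, 4, 0), (2, 3, 0), (3, 2, 0), (4, 1, 0)]


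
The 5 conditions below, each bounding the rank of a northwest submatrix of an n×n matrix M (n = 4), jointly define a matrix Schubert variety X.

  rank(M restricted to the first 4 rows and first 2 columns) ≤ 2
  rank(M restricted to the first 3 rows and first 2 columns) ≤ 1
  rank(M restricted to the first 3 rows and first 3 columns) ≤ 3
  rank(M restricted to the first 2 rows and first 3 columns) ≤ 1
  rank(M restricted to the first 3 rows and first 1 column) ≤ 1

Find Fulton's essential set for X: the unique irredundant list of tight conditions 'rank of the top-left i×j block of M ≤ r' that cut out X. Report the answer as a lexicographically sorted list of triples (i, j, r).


Rank table r_w(4×4) implied by the 5 constraints:

  row 1: 1 1 1 1
  row 2: 1 1 1 2
  row 3: 1 1 2 3
  row 4: 1 2 3 4

hence w(1..4) = (1, 4, 3, 2).

ℓ(w)=3; the 2 essential cells (i,j,r):

[(2, 3, 1), (3, 2, 1)]


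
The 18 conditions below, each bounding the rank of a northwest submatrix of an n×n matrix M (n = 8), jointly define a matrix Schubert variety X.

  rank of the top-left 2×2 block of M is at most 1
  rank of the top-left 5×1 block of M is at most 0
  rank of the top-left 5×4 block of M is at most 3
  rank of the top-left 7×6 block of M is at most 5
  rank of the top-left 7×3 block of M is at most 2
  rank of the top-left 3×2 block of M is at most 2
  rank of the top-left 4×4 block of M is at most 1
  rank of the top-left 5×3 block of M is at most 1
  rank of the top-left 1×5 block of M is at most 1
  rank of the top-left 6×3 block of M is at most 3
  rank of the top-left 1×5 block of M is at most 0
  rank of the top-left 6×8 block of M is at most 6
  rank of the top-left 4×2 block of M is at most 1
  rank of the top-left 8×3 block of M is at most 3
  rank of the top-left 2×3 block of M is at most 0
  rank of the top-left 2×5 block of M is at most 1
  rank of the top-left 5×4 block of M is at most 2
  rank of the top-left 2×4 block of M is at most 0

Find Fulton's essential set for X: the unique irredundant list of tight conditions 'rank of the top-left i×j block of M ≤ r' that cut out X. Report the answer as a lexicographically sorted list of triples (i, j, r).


Recovering R(i,j) via the rank-extension bound from the 18 conditions:

  row 1: 0  0  0  0  0  1  1  1
  row 2: 0  0  0  0  1  2  2  2
  row 3: 0  1  1  1  2  3  3  3
  row 4: 0  1  1  1  2  3  4  4
  row 5: 0  1  1  2  3  4  5  5
  row 6: 1  2  2  3  4  5  6  6
  row 7: 1  2  2  3  4  5  6  7
  row 8: 1  2  3  4  5  6  7  8

giving w = (6, 5, 2, 7, 4, 1, 8, 3) via Δ²R.

|D(w)|=16, |Ess(w)|=6:

[(1, 5, 0), (2, 4, 0), (4, 4, 1), (5, 1, 0), (5, 3, 1), (7, 3, 2)]


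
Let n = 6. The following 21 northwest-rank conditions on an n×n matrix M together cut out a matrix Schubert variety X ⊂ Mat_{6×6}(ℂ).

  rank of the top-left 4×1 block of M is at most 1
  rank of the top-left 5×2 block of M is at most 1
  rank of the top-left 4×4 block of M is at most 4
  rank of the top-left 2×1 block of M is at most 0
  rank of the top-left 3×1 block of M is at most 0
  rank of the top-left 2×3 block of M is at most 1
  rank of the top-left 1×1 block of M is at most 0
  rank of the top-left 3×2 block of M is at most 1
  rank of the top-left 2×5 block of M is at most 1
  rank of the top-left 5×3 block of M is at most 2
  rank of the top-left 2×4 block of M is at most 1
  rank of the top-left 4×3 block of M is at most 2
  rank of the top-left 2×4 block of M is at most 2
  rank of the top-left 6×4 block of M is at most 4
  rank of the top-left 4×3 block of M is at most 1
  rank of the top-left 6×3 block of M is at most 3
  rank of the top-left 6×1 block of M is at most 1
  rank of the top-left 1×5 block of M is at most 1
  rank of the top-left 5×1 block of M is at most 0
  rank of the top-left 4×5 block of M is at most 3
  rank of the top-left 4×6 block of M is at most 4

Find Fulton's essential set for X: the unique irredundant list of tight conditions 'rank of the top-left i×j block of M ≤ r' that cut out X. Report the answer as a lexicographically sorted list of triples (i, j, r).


Rank table r_w(6×6) implied by the 21 constraints:

  R[1]: 0 | 1 | 1 | 1 | 1 | 1
  R[2]: 0 | 1 | 1 | 1 | 1 | 2
  R[3]: 0 | 1 | 1 | 2 | 2 | 3
  R[4]: 0 | 1 | 1 | 2 | 3 | 4
  R[5]: 0 | 1 | 2 | 3 | 4 | 5
  R[6]: 1 | 2 | 3 | 4 | 5 | 6

hence w(1..6) = (2, 6, 4, 5, 3, 1).

Fulton essential set (3 of the 10 Rothe cells):

[(2, 5, 1), (4, 3, 1), (5, 1, 0)]
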